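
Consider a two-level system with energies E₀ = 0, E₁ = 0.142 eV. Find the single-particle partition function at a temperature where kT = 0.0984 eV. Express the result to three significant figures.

Z = 1.24

Eᵢ/kT = 0, 1.4431.
Z = Σ e^(−Eᵢ/kT) = e^(−0) + e^(−1.4431) = 1.0000 + 0.23619 = 1.2362.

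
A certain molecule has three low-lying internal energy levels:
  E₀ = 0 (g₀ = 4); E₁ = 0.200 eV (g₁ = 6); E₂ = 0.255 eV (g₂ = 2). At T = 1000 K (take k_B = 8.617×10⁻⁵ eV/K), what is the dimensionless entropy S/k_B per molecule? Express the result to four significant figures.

k_BT = 8.617×10⁻⁵ × 1000 K = 0.0861700 eV.
Eᵢ/kT = 0, 2.32099, 2.95927.
Z = Σ gᵢe^(−Eᵢ/kT) = 4·e^(−0) + 6·e^(−2.32099) + 2·e^(−2.95927) = 4.00000 + 0.589058 + 0.103714 = 4.69277.
⟨E⟩ = Σ EᵢPᵢ = 0.0307406 eV.
S/k_B = ln Z + ⟨E⟩/kT = ln(4.69277) + 0.0307406/0.0861700 = 1.54602 + 0.356744 = 1.903.

1.903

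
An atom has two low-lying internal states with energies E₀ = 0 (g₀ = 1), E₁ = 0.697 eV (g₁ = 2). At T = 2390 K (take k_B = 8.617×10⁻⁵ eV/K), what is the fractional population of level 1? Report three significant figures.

k_BT = 8.617×10⁻⁵ × 2390 K = 0.20595 eV.
Eᵢ/kT = 0, 3.3843.
Z = Σ gᵢe^(−Eᵢ/kT) = 1·e^(−0) + 2·e^(−3.3843) = 1.0000 + 0.067803 = 1.0678.
P₁ = g₁ e^(−E₁/kT) / Z = 0.067803/1.0678 = 0.0635.

0.0635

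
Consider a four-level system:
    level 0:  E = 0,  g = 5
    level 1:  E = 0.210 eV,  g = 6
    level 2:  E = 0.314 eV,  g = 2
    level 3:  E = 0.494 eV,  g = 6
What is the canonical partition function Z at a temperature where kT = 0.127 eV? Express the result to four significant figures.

Z = 6.440

Eᵢ/kT = 0, 1.65354, 2.47244, 3.88976.
Z = Σ gᵢe^(−Eᵢ/kT) = 5·e^(−0) + 6·e^(−1.65354) + 2·e^(−2.47244) + 6·e^(−3.88976) = 5.00000 + 1.14823 + 0.168757 + 0.122702 = 6.43969.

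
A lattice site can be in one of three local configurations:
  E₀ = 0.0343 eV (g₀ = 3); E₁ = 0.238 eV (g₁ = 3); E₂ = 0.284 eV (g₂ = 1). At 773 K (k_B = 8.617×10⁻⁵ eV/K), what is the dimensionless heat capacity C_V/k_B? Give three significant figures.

k_BT = 8.617×10⁻⁵ × 773 K = 0.066609 eV.
Eᵢ/kT = 0.51495, 3.5731, 4.2637.
Z = Σ gᵢe^(−Eᵢ/kT) = 3·e^(−0.51495) + 3·e^(−3.5731) + 1·e^(−4.2637) = 1.7926 + 0.084206 + 0.014070 = 1.8909.
⟨E⟩ = 0.045229 eV, ⟨E²⟩ = 0.0042380 eV².
C_V/k_B = (⟨E²⟩ − ⟨E⟩²)/(kT)² = (0.0042380 − 0.0020457)/0.0044368 = 0.494.

0.494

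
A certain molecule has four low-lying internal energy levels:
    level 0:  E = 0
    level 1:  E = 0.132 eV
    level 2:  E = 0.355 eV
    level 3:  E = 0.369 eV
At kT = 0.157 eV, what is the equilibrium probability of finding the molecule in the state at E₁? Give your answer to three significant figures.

0.264

Eᵢ/kT = 0, 0.84076, 2.2611, 2.3503.
Z = Σ e^(−Eᵢ/kT) = e^(−0) + e^(−0.84076) + e^(−2.2611) + e^(−2.3503) = 1.0000 + 0.43138 + 0.10424 + 0.095341 = 1.6310.
P₁ = e^(−E₁/kT) / Z = 0.43138/1.6310 = 0.264.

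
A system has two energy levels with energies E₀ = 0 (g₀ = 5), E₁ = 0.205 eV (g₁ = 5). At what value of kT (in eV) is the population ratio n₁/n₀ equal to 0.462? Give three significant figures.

n₁/n₀ = (g₁/g₀) exp[−(E₁−E₀)/kT] = 0.462.
⇒ (E₁−E₀)/kT = ln((5/5)/0.462) = ln(2.1645) = 0.77219.
kT = 0.205 eV / 0.77219 = 0.265 eV.

0.265 eV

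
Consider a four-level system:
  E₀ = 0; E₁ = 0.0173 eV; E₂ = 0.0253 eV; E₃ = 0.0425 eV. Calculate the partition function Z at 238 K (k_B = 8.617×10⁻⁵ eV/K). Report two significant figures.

Z = 1.8

k_BT = 8.617×10⁻⁵ × 238 K = 0.02051 eV.
Eᵢ/kT = 0, 0.8435, 1.234, 2.072.
Z = Σ e^(−Eᵢ/kT) = e^(−0) + e^(−0.8435) + e^(−1.234) + e^(−2.072) = 1.000 + 0.4302 + 0.2911 + 0.1259 = 1.847.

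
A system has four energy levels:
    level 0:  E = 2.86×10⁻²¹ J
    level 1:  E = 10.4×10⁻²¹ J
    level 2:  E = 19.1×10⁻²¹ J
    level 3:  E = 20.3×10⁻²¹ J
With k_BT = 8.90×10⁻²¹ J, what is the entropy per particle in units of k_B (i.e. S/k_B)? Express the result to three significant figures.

Eᵢ/kT = 0.32135, 1.1685, 2.1461, 2.2809.
Z = Σ e^(−Eᵢ/kT) = e^(−0.32135) + e^(−1.1685) + e^(−2.1461) + e^(−2.2809) = 0.72517 + 0.31083 + 0.11694 + 0.10219 = 1.2551.
⟨E⟩ = Σ EᵢPᵢ = 7.6604 ×10⁻²¹ J.
S/k_B = ln Z + ⟨E⟩/kT = ln(1.2551) + 7.6604/8.90 = 0.22722 + 0.86072 = 1.09.

1.09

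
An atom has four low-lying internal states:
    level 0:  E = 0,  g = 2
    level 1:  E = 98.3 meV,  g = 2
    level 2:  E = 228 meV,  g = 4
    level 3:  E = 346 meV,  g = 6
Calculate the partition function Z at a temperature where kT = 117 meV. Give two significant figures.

Eᵢ/kT = 0, 0.8402, 1.949, 2.957.
Z = Σ gᵢe^(−Eᵢ/kT) = 2·e^(−0) + 2·e^(−0.8402) + 4·e^(−1.949) + 6·e^(−2.957) = 2.000 + 0.8632 + 0.5697 + 0.3118 = 3.745.

Z = 3.7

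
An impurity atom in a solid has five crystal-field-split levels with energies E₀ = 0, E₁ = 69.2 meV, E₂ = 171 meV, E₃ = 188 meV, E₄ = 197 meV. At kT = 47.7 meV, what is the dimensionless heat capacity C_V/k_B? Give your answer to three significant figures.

0.897

Eᵢ/kT = 0, 1.4507, 3.5849, 3.9413, 4.1300.
Z = Σ e^(−Eᵢ/kT) = e^(−0) + e^(−1.4507) + e^(−3.5849) + e^(−3.9413) + e^(−4.1300) = 1.0000 + 0.23441 + 0.027739 + 0.019423 + 0.016083 = 1.2977.
⟨E⟩ = 21.411 meV, ⟨E²⟩ = 2500.0 meV².
C_V/k_B = (⟨E²⟩ − ⟨E⟩²)/(kT)² = (2500.0 − 458.43)/2275.3 = 0.897.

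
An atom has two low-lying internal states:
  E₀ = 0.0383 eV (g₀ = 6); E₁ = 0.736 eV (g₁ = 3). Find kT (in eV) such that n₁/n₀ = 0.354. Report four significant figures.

2.020 eV

n₁/n₀ = (g₁/g₀) exp[−(E₁−E₀)/kT] = 0.354.
⇒ (E₁−E₀)/kT = ln((3/6)/0.354) = ln(1.41243) = 0.345312.
kT = 0.6977 eV / 0.345312 = 2.020 eV.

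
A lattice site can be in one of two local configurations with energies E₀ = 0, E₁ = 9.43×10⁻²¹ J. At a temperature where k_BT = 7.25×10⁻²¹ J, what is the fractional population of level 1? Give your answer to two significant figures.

Eᵢ/kT = 0, 1.301.
Z = Σ e^(−Eᵢ/kT) = e^(−0) + e^(−1.301) = 1.000 + 0.2723 = 1.272.
P₁ = e^(−E₁/kT) / Z = 0.2723/1.272 = 0.21.

0.21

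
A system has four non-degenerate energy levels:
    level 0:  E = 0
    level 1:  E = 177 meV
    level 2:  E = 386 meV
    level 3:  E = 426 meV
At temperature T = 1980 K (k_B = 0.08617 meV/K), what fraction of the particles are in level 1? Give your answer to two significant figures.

k_BT = 0.08617 × 1980 K = 170.6 meV.
Eᵢ/kT = 0, 1.038, 2.263, 2.497.
Z = Σ e^(−Eᵢ/kT) = e^(−0) + e^(−1.038) + e^(−2.263) + e^(−2.497) = 1.000 + 0.3542 + 0.1040 + 0.08233 = 1.541.
P₁ = e^(−E₁/kT) / Z = 0.3542/1.541 = 0.23.

0.23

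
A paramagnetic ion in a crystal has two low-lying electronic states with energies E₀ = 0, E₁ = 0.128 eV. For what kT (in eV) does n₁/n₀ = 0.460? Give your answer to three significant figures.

n₁/n₀ = exp[−(E₁−E₀)/kT] = 0.460.
⇒ (E₁−E₀)/kT = ln(1/0.460) = ln(2.1739) = 0.77652.
kT = 0.128 eV / 0.77652 = 0.165 eV.

0.165 eV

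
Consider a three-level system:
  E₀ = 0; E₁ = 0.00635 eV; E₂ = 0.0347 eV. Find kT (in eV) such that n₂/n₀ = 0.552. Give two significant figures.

n₂/n₀ = exp[−(E₂−E₀)/kT] = 0.552.
⇒ (E₂−E₀)/kT = ln(1/0.552) = ln(1.812) = 0.5944.
kT = 0.0347 eV / 0.5944 = 0.058 eV.

0.058 eV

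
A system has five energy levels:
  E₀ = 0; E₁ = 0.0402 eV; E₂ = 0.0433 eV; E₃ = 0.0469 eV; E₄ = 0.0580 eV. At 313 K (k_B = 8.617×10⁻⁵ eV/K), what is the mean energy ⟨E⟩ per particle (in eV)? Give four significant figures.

0.01906 eV

k_BT = 8.617×10⁻⁵ × 313 K = 0.0269712 eV.
Eᵢ/kT = 0, 1.49048, 1.60542, 1.73889, 2.15044.
Z = Σ e^(−Eᵢ/kT) = e^(−0) + e^(−1.49048) + e^(−1.60542) + e^(−1.73889) + e^(−2.15044) = 1.00000 + 0.225265 + 0.200805 + 0.175715 + 0.116433 = 1.71822.
⟨E⟩ = Σ Eᵢ e^(−Eᵢ/kT) / Z = (0·1.00000 + 0.0402·0.225265 + 0.0433·0.200805 + 0.0469·0.175715 + 0.0580·0.116433) / 1.71822 = 0.01906 eV.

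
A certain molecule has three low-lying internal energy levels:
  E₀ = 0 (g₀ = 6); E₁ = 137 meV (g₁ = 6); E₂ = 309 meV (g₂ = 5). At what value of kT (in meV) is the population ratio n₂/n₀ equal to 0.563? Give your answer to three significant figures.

788 meV

n₂/n₀ = (g₂/g₀) exp[−(E₂−E₀)/kT] = 0.563.
⇒ (E₂−E₀)/kT = ln((5/6)/0.563) = ln(1.4802) = 0.39218.
kT = 309 meV / 0.39218 = 788 meV.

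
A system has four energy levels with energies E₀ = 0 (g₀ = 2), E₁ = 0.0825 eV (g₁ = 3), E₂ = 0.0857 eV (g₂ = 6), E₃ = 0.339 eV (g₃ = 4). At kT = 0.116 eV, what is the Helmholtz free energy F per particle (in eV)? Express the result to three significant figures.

Eᵢ/kT = 0, 0.71121, 0.73879, 2.9224.
Z = Σ gᵢe^(−Eᵢ/kT) = 2·e^(−0) + 3·e^(−0.71121) + 6·e^(−0.73879) + 4·e^(−2.9224) = 2.0000 + 1.4731 + 2.8661 + 0.21522 = 6.5544.
F = −kT ln Z = −0.116 × ln(6.5544) = −0.116 × 1.8801 = -0.218 eV.

-0.218 eV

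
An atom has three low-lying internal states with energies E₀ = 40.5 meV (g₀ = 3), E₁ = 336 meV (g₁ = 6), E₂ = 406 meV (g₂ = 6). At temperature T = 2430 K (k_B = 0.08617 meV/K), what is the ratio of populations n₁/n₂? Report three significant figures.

k_BT = 0.08617 × 2430 K = 209.39 meV.
n₁/n₂ = (g₁/g₂) exp[−(E₁−E₂)/kT] = (6/6) × exp(−(-70 meV)/(209.39 meV)) = (6/6) × exp(0.33430) = 1.40.

1.40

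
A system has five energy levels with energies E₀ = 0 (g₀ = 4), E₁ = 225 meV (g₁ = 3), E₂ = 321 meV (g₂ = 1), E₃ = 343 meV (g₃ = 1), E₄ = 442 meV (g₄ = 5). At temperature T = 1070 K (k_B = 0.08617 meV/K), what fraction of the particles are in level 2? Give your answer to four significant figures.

0.007059

k_BT = 0.08617 × 1070 K = 92.2019 meV.
Eᵢ/kT = 0, 2.44030, 3.48149, 3.72010, 4.79383.
Z = Σ gᵢe^(−Eᵢ/kT) = 4·e^(−0) + 3·e^(−2.44030) + 1·e^(−3.48149) + 1·e^(−3.72010) + 5·e^(−4.79383) = 4.00000 + 0.261404 + 0.0307615 + 0.0242315 + 0.0414034 = 4.35780.
P₂ = g₂ e^(−E₂/kT) / Z = 0.0307615/4.35780 = 0.007059.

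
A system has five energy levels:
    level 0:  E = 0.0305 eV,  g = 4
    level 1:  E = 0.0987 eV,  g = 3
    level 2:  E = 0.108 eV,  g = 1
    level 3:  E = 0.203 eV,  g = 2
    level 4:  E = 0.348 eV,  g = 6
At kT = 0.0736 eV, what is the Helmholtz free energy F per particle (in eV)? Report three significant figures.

-0.0990 eV

Eᵢ/kT = 0.41440, 1.3410, 1.4674, 2.7582, 4.7283.
Z = Σ gᵢe^(−Eᵢ/kT) = 4·e^(−0.41440) + 3·e^(−1.3410) + 1·e^(−1.4674) + 2·e^(−2.7582) + 6·e^(−4.7283) = 2.6429 + 0.78475 + 0.23052 + 0.12681 + 0.053049 = 3.8380.
F = −kT ln Z = −0.0736 × ln(3.8380) = −0.0736 × 1.3450 = -0.0990 eV.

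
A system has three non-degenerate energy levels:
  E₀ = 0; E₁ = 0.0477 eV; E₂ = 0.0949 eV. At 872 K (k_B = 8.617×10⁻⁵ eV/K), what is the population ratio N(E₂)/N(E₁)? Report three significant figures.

0.534

k_BT = 8.617×10⁻⁵ × 872 K = 0.075140 eV.
n₂/n₁ = exp[−(E₂−E₁)/kT] = exp(−(0.0472 eV)/(0.075140 eV)) = exp(-0.62816) = 0.534.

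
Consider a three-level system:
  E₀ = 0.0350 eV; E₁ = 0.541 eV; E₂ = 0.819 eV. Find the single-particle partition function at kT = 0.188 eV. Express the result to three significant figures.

Z = 0.899

Eᵢ/kT = 0.18617, 2.8777, 4.3564.
Z = Σ e^(−Eᵢ/kT) = e^(−0.18617) + e^(−2.8777) + e^(−4.3564) = 0.83013 + 0.056264 + 0.012824 = 0.89922.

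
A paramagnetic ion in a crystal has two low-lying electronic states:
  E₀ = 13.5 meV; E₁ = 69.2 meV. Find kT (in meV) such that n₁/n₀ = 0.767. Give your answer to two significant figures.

210 meV

n₁/n₀ = exp[−(E₁−E₀)/kT] = 0.767.
⇒ (E₁−E₀)/kT = ln(1/0.767) = ln(1.304) = 0.2654.
kT = 55.7 meV / 0.2654 = 210 meV.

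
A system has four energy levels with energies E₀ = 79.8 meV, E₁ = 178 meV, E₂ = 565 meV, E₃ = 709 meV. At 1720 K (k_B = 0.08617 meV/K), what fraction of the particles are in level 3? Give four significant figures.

0.009142

k_BT = 0.08617 × 1720 K = 148.212 meV.
Eᵢ/kT = 0.538418, 1.20098, 3.81211, 4.78369.
Z = Σ e^(−Eᵢ/kT) = e^(−0.538418) + e^(−1.20098) + e^(−3.81211) + e^(−4.78369) = 0.583671 + 0.300899 + 0.0221015 + 0.00836507 = 0.915037.
P₃ = e^(−E₃/kT) / Z = 0.00836507/0.915037 = 0.009142.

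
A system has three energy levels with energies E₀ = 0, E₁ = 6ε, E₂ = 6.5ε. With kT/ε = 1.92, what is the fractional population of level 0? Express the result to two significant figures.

Eᵢ/kT = 0, 3.125, 3.385.
Z = Σ e^(−Eᵢ/kT) = e^(−0) + e^(−3.125) + e^(−3.385) = 1.000 + 0.04394 + 0.03388 = 1.078.
P₀ = e^(−E₀/kT) / Z = 1.000/1.078 = 0.93.

0.93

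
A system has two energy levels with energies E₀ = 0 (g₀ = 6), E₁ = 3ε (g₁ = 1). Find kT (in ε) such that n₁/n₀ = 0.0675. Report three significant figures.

3.32 ε

n₁/n₀ = (g₁/g₀) exp[−(E₁−E₀)/kT] = 0.0675.
⇒ (E₁−E₀)/kT = ln((1/6)/0.0675) = ln(2.4691) = 0.90385.
kT = 3ε / 0.90385 = 3.32 ε.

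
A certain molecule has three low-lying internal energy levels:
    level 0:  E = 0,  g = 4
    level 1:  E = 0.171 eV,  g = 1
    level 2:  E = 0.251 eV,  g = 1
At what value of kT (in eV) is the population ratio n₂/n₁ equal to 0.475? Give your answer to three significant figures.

0.107 eV

n₂/n₁ = (g₂/g₁) exp[−(E₂−E₁)/kT] = 0.475.
⇒ (E₂−E₁)/kT = ln((1/1)/0.475) = ln(2.1053) = 0.74446.
kT = 0.080 eV / 0.74446 = 0.107 eV.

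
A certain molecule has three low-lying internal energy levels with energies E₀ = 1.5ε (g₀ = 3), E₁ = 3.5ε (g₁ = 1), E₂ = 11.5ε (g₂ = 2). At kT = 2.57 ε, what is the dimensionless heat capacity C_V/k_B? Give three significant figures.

0.234

Eᵢ/kT = 0.58366, 1.3619, 4.4747.
Z = Σ gᵢe^(−Eᵢ/kT) = 3·e^(−0.58366) + 1·e^(−1.3619) + 2·e^(−4.4747) = 1.6736 + 0.25617 + 0.022787 = 1.9526.
⟨E⟩ = 1.8791 ε, ⟨E²⟩ = 5.0790 ε².
C_V/k_B = (⟨E²⟩ − ⟨E⟩²)/(kT)² = (5.0790 − 3.5310)/6.6049 = 0.234.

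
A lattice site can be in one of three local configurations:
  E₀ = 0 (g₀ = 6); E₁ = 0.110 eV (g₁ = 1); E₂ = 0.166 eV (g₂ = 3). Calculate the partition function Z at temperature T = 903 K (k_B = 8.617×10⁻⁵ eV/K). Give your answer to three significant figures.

Z = 6.60

k_BT = 8.617×10⁻⁵ × 903 K = 0.077812 eV.
Eᵢ/kT = 0, 1.4137, 2.1333.
Z = Σ gᵢe^(−Eᵢ/kT) = 6·e^(−0) + 1·e^(−1.4137) + 3·e^(−2.1333) = 6.0000 + 0.24324 + 0.35534 = 6.5986.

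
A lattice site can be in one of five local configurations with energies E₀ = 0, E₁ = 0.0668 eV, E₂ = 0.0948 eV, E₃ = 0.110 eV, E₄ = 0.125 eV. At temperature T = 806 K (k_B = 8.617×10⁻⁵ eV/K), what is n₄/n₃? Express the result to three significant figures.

0.806

k_BT = 8.617×10⁻⁵ × 806 K = 0.069453 eV.
n₄/n₃ = exp[−(E₄−E₃)/kT] = exp(−(0.015 eV)/(0.069453 eV)) = exp(-0.21597) = 0.806.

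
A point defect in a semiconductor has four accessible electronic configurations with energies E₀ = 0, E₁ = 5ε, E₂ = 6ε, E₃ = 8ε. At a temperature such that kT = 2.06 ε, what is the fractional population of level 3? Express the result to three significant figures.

Eᵢ/kT = 0, 2.4272, 2.9126, 3.8835.
Z = Σ e^(−Eᵢ/kT) = e^(−0) + e^(−2.4272) + e^(−2.9126) + e^(−3.8835) = 1.0000 + 0.088284 + 0.054334 + 0.020579 = 1.1632.
P₃ = e^(−E₃/kT) / Z = 0.020579/1.1632 = 0.0177.

0.0177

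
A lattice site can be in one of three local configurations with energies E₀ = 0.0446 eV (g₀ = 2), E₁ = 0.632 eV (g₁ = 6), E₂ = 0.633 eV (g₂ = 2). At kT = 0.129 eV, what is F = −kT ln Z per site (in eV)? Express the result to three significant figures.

-0.0501 eV

Eᵢ/kT = 0.34574, 4.8992, 4.9070.
Z = Σ gᵢe^(−Eᵢ/kT) = 2·e^(−0.34574) + 6·e^(−4.8992) + 2·e^(−4.9070) = 1.4154 + 0.044715 + 0.014789 = 1.4749.
F = −kT ln Z = −0.129 × ln(1.4749) = −0.129 × 0.38859 = -0.0501 eV.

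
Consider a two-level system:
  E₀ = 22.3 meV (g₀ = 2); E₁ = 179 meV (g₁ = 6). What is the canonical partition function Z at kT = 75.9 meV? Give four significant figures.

Z = 2.058

Eᵢ/kT = 0.293808, 2.35837.
Z = Σ gᵢe^(−Eᵢ/kT) = 2·e^(−0.293808) + 6·e^(−2.35837) = 1.49084 + 0.567446 = 2.05829.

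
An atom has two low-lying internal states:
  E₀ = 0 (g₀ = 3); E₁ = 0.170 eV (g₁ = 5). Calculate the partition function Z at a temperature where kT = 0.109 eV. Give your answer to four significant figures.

Z = 4.051

Eᵢ/kT = 0, 1.55963.
Z = Σ gᵢe^(−Eᵢ/kT) = 3·e^(−0) + 5·e^(−1.55963) = 3.00000 + 1.05107 = 4.05107.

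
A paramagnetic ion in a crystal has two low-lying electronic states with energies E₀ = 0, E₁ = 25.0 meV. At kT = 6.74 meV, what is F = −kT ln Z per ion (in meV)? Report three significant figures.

-0.163 meV

Eᵢ/kT = 0, 3.7092.
Z = Σ e^(−Eᵢ/kT) = e^(−0) + e^(−3.7092) = 1.0000 + 0.024497 = 1.0245.
F = −kT ln Z = −6.74 × ln(1.0245) = −6.74 × 0.024205 = -0.163 meV.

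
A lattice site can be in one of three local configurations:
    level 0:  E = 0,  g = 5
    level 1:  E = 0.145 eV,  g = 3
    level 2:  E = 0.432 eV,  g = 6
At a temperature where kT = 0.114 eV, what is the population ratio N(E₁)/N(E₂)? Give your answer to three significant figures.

n₁/n₂ = (g₁/g₂) exp[−(E₁−E₂)/kT] = (3/6) × exp(−(-0.287 eV)/(0.114 eV)) = (3/6) × exp(2.5175) = 6.20.

6.20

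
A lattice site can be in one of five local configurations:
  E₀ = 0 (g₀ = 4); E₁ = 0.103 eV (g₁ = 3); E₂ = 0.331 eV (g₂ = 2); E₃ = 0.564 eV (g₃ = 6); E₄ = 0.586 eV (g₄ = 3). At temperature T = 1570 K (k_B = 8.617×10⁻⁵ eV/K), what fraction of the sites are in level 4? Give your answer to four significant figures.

0.006912

k_BT = 8.617×10⁻⁵ × 1570 K = 0.135287 eV.
Eᵢ/kT = 0, 0.761344, 2.44665, 4.16891, 4.33153.
Z = Σ gᵢe^(−Eᵢ/kT) = 4·e^(−0) + 3·e^(−0.761344) + 2·e^(−2.44665) + 6·e^(−4.16891) + 3·e^(−4.33153) = 4.00000 + 1.40111 + 0.173166 + 0.0928147 + 0.0394422 = 5.70653.
P₄ = g₄ e^(−E₄/kT) / Z = 0.0394422/5.70653 = 0.006912.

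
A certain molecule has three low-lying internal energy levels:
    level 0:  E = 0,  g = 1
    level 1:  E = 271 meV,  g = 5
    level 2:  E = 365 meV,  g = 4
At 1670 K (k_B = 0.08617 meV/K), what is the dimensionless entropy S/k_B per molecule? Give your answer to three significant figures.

k_BT = 0.08617 × 1670 K = 143.90 meV.
Eᵢ/kT = 0, 1.8833, 2.5365.
Z = Σ gᵢe^(−Eᵢ/kT) = 1·e^(−0) + 5·e^(−1.8833) + 4·e^(−2.5365) = 1.0000 + 0.76044 + 0.31657 = 2.0770.
⟨E⟩ = Σ EᵢPᵢ = 154.85 meV.
S/k_B = ln Z + ⟨E⟩/kT = ln(2.0770) + 154.85/143.90 = 0.73092 + 1.0761 = 1.81.

1.81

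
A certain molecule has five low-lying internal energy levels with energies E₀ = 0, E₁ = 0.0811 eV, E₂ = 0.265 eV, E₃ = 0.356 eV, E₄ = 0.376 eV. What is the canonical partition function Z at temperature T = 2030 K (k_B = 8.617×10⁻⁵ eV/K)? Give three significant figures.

k_BT = 8.617×10⁻⁵ × 2030 K = 0.17493 eV.
Eᵢ/kT = 0, 0.46361, 1.5149, 2.0351, 2.1494.
Z = Σ e^(−Eᵢ/kT) = e^(−0) + e^(−0.46361) + e^(−1.5149) + e^(−2.0351) + e^(−2.1494) = 1.0000 + 0.62901 + 0.21983 + 0.13067 + 0.11655 = 2.0961.

Z = 2.10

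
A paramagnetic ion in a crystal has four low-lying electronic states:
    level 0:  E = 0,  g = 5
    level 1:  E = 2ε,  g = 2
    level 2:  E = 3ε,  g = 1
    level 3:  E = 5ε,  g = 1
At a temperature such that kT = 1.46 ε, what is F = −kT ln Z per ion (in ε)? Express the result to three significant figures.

-2.53 ε

Eᵢ/kT = 0, 1.3699, 2.0548, 3.4247.
Z = Σ gᵢe^(−Eᵢ/kT) = 5·e^(−0) + 2·e^(−1.3699) + 1·e^(−2.0548) + 1·e^(−3.4247) = 5.0000 + 0.50826 + 0.12812 + 0.032559 = 5.6689.
F = −kT ln Z = −1.46 × ln(5.6689) = −1.46 × 1.7350 = -2.53 ε.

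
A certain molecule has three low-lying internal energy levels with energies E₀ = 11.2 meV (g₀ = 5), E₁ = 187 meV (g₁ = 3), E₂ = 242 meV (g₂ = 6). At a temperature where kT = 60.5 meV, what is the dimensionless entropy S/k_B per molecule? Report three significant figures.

Eᵢ/kT = 0.18512, 3.0909, 4.0000.
Z = Σ gᵢe^(−Eᵢ/kT) = 5·e^(−0.18512) + 3·e^(−3.0909) + 6·e^(−4.0000) = 4.1550 + 0.13638 + 0.10989 = 4.4013.
⟨E⟩ = Σ EᵢPᵢ = 22.410 meV.
S/k_B = ln Z + ⟨E⟩/kT = ln(4.4013) + 22.410/60.5 = 1.4819 + 0.37041 = 1.85.

1.85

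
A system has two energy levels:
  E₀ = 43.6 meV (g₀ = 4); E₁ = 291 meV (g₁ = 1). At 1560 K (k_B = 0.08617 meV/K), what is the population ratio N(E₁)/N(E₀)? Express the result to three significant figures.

0.0397

k_BT = 0.08617 × 1560 K = 134.43 meV.
n₁/n₀ = (g₁/g₀) exp[−(E₁−E₀)/kT] = (1/4) × exp(−(247.4 meV)/(134.43 meV)) = (1/4) × exp(-1.8404) = 0.0397.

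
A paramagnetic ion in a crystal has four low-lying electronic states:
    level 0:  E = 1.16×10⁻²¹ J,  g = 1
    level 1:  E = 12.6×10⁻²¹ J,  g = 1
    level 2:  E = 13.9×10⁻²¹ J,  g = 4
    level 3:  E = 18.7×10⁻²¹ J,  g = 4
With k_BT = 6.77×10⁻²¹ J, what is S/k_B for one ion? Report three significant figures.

Eᵢ/kT = 0.17134, 1.8612, 2.0532, 2.7622.
Z = Σ gᵢe^(−Eᵢ/kT) = 1·e^(−0.17134) + 1·e^(−1.8612) + 4·e^(−2.0532) + 4·e^(−2.7622) = 0.84254 + 0.15549 + 0.51329 + 0.25261 = 1.7639.
⟨E⟩ = Σ EᵢPᵢ = 8.3877 ×10⁻²¹ J.
S/k_B = ln Z + ⟨E⟩/kT = ln(1.7639) + 8.3877/6.77 = 0.56753 + 1.2390 = 1.81.

1.81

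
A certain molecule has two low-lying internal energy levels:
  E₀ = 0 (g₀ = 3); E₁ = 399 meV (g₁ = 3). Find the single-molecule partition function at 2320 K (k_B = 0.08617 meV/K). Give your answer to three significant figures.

Z = 3.41

k_BT = 0.08617 × 2320 K = 199.91 meV.
Eᵢ/kT = 0, 1.9959.
Z = Σ gᵢe^(−Eᵢ/kT) = 3·e^(−0) + 3·e^(−1.9959) = 3.0000 + 0.40767 = 3.4077.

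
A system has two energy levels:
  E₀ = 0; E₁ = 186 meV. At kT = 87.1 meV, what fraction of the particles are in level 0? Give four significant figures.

0.8943

Eᵢ/kT = 0, 2.13548.
Z = Σ e^(−Eᵢ/kT) = e^(−0) + e^(−2.13548) = 1.00000 + 0.118188 = 1.11819.
P₀ = e^(−E₀/kT) / Z = 1.00000/1.11819 = 0.8943.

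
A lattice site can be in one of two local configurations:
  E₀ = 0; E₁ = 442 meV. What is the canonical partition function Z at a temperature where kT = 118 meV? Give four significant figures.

Z = 1.024

Eᵢ/kT = 0, 3.74576.
Z = Σ e^(−Eᵢ/kT) = e^(−0) + e^(−3.74576) = 1.00000 + 0.0236177 = 1.02362.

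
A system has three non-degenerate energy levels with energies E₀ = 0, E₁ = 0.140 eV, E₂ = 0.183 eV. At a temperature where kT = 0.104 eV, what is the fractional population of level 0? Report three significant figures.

0.698

Eᵢ/kT = 0, 1.3462, 1.7596.
Z = Σ e^(−Eᵢ/kT) = e^(−0) + e^(−1.3462) + e^(−1.7596) = 1.0000 + 0.26023 + 0.17211 = 1.4323.
P₀ = e^(−E₀/kT) / Z = 1.0000/1.4323 = 0.698.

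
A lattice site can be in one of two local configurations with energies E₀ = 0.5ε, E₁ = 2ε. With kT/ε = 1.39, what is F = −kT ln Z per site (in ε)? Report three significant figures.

0.0933 ε

Eᵢ/kT = 0.35971, 1.4388.
Z = Σ e^(−Eᵢ/kT) = e^(−0.35971) + e^(−1.4388) = 0.69788 + 0.23721 = 0.93509.
F = −kT ln Z = −1.39 × ln(0.93509) = −1.39 × -0.067112 = 0.0933 ε.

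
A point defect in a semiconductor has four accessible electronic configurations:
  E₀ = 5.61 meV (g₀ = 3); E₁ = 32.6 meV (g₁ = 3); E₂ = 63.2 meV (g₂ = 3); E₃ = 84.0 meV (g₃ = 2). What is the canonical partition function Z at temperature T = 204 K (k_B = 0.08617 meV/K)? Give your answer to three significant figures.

k_BT = 0.08617 × 204 K = 17.579 meV.
Eᵢ/kT = 0.31913, 1.8545, 3.5952, 4.7784.
Z = Σ gᵢe^(−Eᵢ/kT) = 3·e^(−0.31913) + 3·e^(−1.8545) + 3·e^(−3.5952) + 2·e^(−4.7784) = 2.1803 + 0.46959 + 0.082366 + 0.016819 = 2.7491.

Z = 2.75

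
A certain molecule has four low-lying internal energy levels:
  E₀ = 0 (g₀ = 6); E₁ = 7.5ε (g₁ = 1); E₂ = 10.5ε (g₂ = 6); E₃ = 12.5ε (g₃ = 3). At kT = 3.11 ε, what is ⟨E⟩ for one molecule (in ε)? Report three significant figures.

Eᵢ/kT = 0, 2.4116, 3.3762, 4.0193.
Z = Σ gᵢe^(−Eᵢ/kT) = 6·e^(−0) + 1·e^(−2.4116) + 6·e^(−3.3762) + 3·e^(−4.0193) = 6.0000 + 0.089672 + 0.20506 + 0.053897 = 6.3486.
⟨E⟩ = Σ Eᵢ gᵢe^(−Eᵢ/kT) / Z = (0·6.0000 + 7.5·0.089672 + 10.5·0.20506 + 12.5·0.053897) / 6.3486 = 0.551 ε.

0.551 ε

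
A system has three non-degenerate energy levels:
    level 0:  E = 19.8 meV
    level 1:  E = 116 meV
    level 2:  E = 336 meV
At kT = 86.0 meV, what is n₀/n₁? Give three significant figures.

3.06

n₀/n₁ = exp[−(E₀−E₁)/kT] = exp(−(-96.2 meV)/(86.0 meV)) = exp(1.1186) = 3.06.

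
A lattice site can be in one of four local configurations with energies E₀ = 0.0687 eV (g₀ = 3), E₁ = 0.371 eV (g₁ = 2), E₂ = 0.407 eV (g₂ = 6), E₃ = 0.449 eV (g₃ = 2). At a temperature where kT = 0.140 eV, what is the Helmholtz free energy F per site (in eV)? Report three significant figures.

Eᵢ/kT = 0.49071, 2.6500, 2.9071, 3.2071.
Z = Σ gᵢe^(−Eᵢ/kT) = 3·e^(−0.49071) + 2·e^(−2.6500) + 6·e^(−2.9071) + 2·e^(−3.2071) = 1.8366 + 0.14130 + 0.32780 + 0.080948 = 2.3866.
F = −kT ln Z = −0.140 × ln(2.3866) = −0.140 × 0.86987 = -0.122 eV.

-0.122 eV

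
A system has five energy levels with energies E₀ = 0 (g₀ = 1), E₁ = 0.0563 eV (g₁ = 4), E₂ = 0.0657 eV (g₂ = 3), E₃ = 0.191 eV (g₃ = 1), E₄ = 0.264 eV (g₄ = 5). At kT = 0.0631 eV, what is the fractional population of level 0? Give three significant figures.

0.262

Eᵢ/kT = 0, 0.89223, 1.0412, 3.0269, 4.1838.
Z = Σ gᵢe^(−Eᵢ/kT) = 1·e^(−0) + 4·e^(−0.89223) + 3·e^(−1.0412) + 1·e^(−3.0269) + 5·e^(−4.1838) = 1.0000 + 1.6390 + 1.0591 + 0.048466 + 0.076202 = 3.8228.
P₀ = g₀ e^(−E₀/kT) / Z = 1.0000/3.8228 = 0.262.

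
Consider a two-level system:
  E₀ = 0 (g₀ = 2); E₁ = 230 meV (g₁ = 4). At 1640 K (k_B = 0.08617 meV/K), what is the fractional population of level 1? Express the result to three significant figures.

0.282

k_BT = 0.08617 × 1640 K = 141.32 meV.
Eᵢ/kT = 0, 1.6275.
Z = Σ gᵢe^(−Eᵢ/kT) = 2·e^(−0) + 4·e^(−1.6275) = 2.0000 + 0.78568 = 2.7857.
P₁ = g₁ e^(−E₁/kT) / Z = 0.78568/2.7857 = 0.282.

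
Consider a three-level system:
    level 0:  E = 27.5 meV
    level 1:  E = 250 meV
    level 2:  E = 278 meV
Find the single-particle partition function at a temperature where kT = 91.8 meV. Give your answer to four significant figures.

Z = 0.8552

Eᵢ/kT = 0.299564, 2.72331, 3.02832.
Z = Σ e^(−Eᵢ/kT) = e^(−0.299564) + e^(−2.72331) + e^(−3.02832) = 0.741141 + 0.0656571 + 0.0483969 = 0.855195.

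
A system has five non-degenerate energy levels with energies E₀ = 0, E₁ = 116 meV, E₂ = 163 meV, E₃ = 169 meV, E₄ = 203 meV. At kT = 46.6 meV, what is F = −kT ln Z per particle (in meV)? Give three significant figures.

Eᵢ/kT = 0, 2.4893, 3.4979, 3.6266, 4.3562.
Z = Σ e^(−Eᵢ/kT) = e^(−0) + e^(−2.4893) + e^(−3.4979) + e^(−3.6266) + e^(−4.3562) = 1.0000 + 0.082968 + 0.030261 + 0.026606 + 0.012827 = 1.1527.
F = −kT ln Z = −46.6 × ln(1.1527) = −46.6 × 0.14211 = -6.62 meV.

-6.62 meV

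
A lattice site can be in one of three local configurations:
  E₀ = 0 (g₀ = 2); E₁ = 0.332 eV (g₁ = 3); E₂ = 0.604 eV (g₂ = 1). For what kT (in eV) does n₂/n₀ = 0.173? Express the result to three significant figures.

0.569 eV

n₂/n₀ = (g₂/g₀) exp[−(E₂−E₀)/kT] = 0.173.
⇒ (E₂−E₀)/kT = ln((1/2)/0.173) = ln(2.8902) = 1.0613.
kT = 0.604 eV / 1.0613 = 0.569 eV.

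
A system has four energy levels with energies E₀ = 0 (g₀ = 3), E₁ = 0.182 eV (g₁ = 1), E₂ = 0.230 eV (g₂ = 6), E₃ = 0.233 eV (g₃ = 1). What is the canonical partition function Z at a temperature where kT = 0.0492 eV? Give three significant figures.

Eᵢ/kT = 0, 3.6992, 4.6748, 4.7358.
Z = Σ gᵢe^(−Eᵢ/kT) = 3·e^(−0) + 1·e^(−3.6992) + 6·e^(−4.6748) + 1·e^(−4.7358) = 3.0000 + 0.024743 + 0.055964 + 0.0087754 = 3.0895.

Z = 3.09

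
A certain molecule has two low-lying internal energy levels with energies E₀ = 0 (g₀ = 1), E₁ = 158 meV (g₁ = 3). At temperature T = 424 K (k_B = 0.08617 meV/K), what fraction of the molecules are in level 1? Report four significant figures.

0.03820

k_BT = 0.08617 × 424 K = 36.5361 meV.
Eᵢ/kT = 0, 4.32449.
Z = Σ gᵢe^(−Eᵢ/kT) = 1·e^(−0) + 3·e^(−4.32449) = 1.00000 + 0.0397209 = 1.03972.
P₁ = g₁ e^(−E₁/kT) / Z = 0.0397209/1.03972 = 0.03820.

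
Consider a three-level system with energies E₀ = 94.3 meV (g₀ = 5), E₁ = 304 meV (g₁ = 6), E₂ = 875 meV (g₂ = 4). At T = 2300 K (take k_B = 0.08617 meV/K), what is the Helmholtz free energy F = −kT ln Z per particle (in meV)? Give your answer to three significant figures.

-296 meV

k_BT = 0.08617 × 2300 K = 198.19 meV.
Eᵢ/kT = 0.47581, 1.5339, 4.4150.
Z = Σ gᵢe^(−Eᵢ/kT) = 5·e^(−0.47581) + 6·e^(−1.5339) + 4·e^(−4.4150) = 3.1069 + 1.2942 + 0.048378 = 4.4495.
F = −kT ln Z = −198.19 × ln(4.4495) = −198.19 × 1.4928 = -296 meV.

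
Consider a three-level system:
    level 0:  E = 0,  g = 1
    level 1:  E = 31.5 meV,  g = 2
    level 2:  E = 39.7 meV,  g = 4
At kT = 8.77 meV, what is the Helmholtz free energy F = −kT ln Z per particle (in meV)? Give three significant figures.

-0.823 meV

Eᵢ/kT = 0, 3.5918, 4.5268.
Z = Σ gᵢe^(−Eᵢ/kT) = 1·e^(−0) + 2·e^(−3.5918) + 4·e^(−4.5268) = 1.0000 + 0.055097 + 0.043261 = 1.0984.
F = −kT ln Z = −8.77 × ln(1.0984) = −8.77 × 0.093855 = -0.823 meV.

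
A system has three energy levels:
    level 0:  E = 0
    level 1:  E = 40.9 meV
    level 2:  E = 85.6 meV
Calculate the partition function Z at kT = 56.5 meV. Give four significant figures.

Eᵢ/kT = 0, 0.723894, 1.51504.
Z = Σ e^(−Eᵢ/kT) = e^(−0) + e^(−0.723894) + e^(−1.51504) = 1.00000 + 0.484861 + 0.219799 = 1.70466.

Z = 1.705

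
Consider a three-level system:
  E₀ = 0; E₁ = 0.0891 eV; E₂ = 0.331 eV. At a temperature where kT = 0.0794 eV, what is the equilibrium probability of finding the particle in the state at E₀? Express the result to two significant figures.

Eᵢ/kT = 0, 1.122, 4.169.
Z = Σ e^(−Eᵢ/kT) = e^(−0) + e^(−1.122) + e^(−4.169) = 1.000 + 0.3256 + 0.01547 = 1.341.
P₀ = e^(−E₀/kT) / Z = 1.000/1.341 = 0.75.

0.75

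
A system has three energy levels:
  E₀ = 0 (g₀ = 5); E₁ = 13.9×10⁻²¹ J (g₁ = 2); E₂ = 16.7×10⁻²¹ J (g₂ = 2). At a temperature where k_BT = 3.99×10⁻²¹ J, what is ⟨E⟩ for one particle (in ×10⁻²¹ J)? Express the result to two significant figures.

0.27 ×10⁻²¹ J

Eᵢ/kT = 0, 3.484, 4.185.
Z = Σ gᵢe^(−Eᵢ/kT) = 5·e^(−0) + 2·e^(−3.484) + 2·e^(−4.185) = 5.000 + 0.06137 + 0.03044 = 5.092.
⟨E⟩ = Σ Eᵢ gᵢe^(−Eᵢ/kT) / Z = (0·5.000 + 13.9·0.06137 + 16.7·0.03044) / 5.092 = 0.27 ×10⁻²¹ J.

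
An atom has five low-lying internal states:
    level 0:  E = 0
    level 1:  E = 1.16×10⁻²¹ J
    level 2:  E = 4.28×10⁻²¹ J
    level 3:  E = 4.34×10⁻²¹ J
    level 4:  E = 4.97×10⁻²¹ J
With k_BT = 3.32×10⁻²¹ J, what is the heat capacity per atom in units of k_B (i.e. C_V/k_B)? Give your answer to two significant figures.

Eᵢ/kT = 0, 0.3494, 1.289, 1.307, 1.497.
Z = Σ e^(−Eᵢ/kT) = e^(−0) + e^(−0.3494) + e^(−1.289) + e^(−1.307) + e^(−1.497) = 1.000 + 0.7051 + 0.2755 + 0.2706 + 0.2238 = 2.475.
⟨E⟩ = 1.731, ⟨E²⟩ = 6.715.
C_V/k_B = (⟨E²⟩ − ⟨E⟩²)/(kT)² = (6.715 − 2.996)/11.02 = 0.34.

0.34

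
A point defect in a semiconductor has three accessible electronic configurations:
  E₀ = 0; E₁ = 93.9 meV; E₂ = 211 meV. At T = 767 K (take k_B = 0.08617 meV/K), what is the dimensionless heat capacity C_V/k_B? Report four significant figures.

0.5697

k_BT = 0.08617 × 767 K = 66.0924 meV.
Eᵢ/kT = 0, 1.42074, 3.19250.
Z = Σ e^(−Eᵢ/kT) = e^(−0) + e^(−1.42074) + e^(−3.19250) = 1.00000 + 0.241535 + 0.0410691 = 1.28260.
⟨E⟩ = 24.4392 meV, ⟨E²⟩ = 3086.00 meV².
C_V/k_B = (⟨E²⟩ − ⟨E⟩²)/(kT)² = (3086.00 − 597.274)/4368.21 = 0.5697.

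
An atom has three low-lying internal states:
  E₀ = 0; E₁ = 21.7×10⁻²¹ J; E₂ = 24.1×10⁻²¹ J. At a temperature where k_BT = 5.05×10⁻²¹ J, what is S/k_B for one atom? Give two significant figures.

Eᵢ/kT = 0, 4.297, 4.772.
Z = Σ e^(−Eᵢ/kT) = e^(−0) + e^(−4.297) + e^(−4.772) = 1.000 + 0.01361 + 0.008463 = 1.022.
⟨E⟩ = Σ EᵢPᵢ = 0.4885 ×10⁻²¹ J.
S/k_B = ln Z + ⟨E⟩/kT = ln(1.022) + 0.4885/5.05 = 0.02176 + 0.09673 = 0.12.

0.12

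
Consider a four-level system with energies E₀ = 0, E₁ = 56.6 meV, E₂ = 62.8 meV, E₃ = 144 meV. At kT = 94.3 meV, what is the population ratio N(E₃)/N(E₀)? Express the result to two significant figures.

n₃/n₀ = exp[−(E₃−E₀)/kT] = exp(−(144 meV)/(94.3 meV)) = exp(-1.527) = 0.22.

0.22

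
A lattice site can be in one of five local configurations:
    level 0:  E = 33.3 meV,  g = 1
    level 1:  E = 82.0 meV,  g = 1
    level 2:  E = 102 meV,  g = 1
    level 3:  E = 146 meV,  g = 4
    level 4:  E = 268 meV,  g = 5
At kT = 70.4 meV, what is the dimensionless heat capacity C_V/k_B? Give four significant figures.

0.7986

Eᵢ/kT = 0.473011, 1.16477, 1.44886, 2.07386, 3.80682.
Z = Σ gᵢe^(−Eᵢ/kT) = 1·e^(−0.473011) + 1·e^(−1.16477) + 1·e^(−1.44886) + 4·e^(−2.07386) + 5·e^(−3.80682) = 0.623123 + 0.311994 + 0.234838 + 0.502799 + 0.111094 = 1.78385.
⟨E⟩ = 97.2441 meV, ⟨E²⟩ = 13414.2 meV².
C_V/k_B = (⟨E²⟩ − ⟨E⟩²)/(kT)² = (13414.2 − 9456.41)/4956.16 = 0.7986.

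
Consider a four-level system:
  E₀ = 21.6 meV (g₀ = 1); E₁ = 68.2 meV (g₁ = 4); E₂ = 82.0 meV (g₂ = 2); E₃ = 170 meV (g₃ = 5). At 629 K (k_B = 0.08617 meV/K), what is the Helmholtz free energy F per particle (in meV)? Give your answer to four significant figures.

-48.91 meV

k_BT = 0.08617 × 629 K = 54.2009 meV.
Eᵢ/kT = 0.398517, 1.25828, 1.51289, 3.13648.
Z = Σ gᵢe^(−Eᵢ/kT) = 1·e^(−0.398517) + 4·e^(−1.25828) + 2·e^(−1.51289) + 5·e^(−3.13648) = 0.671315 + 1.13657 + 0.440545 + 0.217177 = 2.46561.
F = −kT ln Z = −54.2009 × ln(2.46561) = −54.2009 × 0.902439 = -48.91 meV.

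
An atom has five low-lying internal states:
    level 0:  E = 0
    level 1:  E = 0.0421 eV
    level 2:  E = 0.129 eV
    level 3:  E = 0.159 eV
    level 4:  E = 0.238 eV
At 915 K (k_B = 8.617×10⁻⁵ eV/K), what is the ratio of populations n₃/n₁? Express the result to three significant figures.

k_BT = 8.617×10⁻⁵ × 915 K = 0.078846 eV.
n₃/n₁ = exp[−(E₃−E₁)/kT] = exp(−(0.1169 eV)/(0.078846 eV)) = exp(-1.4826) = 0.227.

0.227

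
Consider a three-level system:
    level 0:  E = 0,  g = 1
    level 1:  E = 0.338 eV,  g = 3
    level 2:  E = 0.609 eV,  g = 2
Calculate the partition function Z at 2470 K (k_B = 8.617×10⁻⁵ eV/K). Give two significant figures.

Z = 1.7

k_BT = 8.617×10⁻⁵ × 2470 K = 0.2128 eV.
Eᵢ/kT = 0, 1.588, 2.862.
Z = Σ gᵢe^(−Eᵢ/kT) = 1·e^(−0) + 3·e^(−1.588) + 2·e^(−2.862) = 1.000 + 0.6130 + 0.1143 = 1.727.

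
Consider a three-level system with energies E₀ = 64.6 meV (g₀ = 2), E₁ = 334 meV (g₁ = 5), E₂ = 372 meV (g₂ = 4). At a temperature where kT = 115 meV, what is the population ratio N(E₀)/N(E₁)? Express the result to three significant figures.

n₀/n₁ = (g₀/g₁) exp[−(E₀−E₁)/kT] = (2/5) × exp(−(-269.4 meV)/(115 meV)) = (2/5) × exp(2.3426) = 4.16.

4.16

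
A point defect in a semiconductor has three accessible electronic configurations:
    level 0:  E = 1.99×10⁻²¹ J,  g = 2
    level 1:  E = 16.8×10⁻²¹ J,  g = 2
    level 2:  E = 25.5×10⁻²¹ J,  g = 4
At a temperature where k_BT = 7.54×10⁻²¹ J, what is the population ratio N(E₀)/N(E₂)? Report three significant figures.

n₀/n₂ = (g₀/g₂) exp[−(E₀−E₂)/kT] = (2/4) × exp(−(-23.51 ×10⁻²¹ J)/(7.54 ×10⁻²¹ J)) = (2/4) × exp(3.1180) = 11.3.

11.3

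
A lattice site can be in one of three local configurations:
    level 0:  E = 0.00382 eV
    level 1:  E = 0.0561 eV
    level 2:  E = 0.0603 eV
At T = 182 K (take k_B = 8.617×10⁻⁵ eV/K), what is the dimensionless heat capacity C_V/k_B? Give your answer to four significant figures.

k_BT = 8.617×10⁻⁵ × 182 K = 0.0156829 eV.
Eᵢ/kT = 0.243577, 3.57714, 3.84495.
Z = Σ e^(−Eᵢ/kT) = e^(−0.243577) + e^(−3.57714) + e^(−3.84495) = 0.783819 + 0.0279555 + 0.0213875 = 0.833162.
⟨E⟩ = 0.00702403 eV, ⟨E²⟩ = 0.000212668 eV².
C_V/k_B = (⟨E²⟩ − ⟨E⟩²)/(kT)² = (0.000212668 − 0.0000493370)/0.000245953 = 0.6641.

0.6641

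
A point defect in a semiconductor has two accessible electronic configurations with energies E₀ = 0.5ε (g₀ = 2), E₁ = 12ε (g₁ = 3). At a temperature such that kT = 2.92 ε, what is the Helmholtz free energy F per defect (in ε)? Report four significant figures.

Eᵢ/kT = 0.171233, 4.10959.
Z = Σ gᵢe^(−Eᵢ/kT) = 2·e^(−0.171233) + 3·e^(−4.10959) = 1.68525 + 0.0492435 = 1.73449.
F = −kT ln Z = −2.92 × ln(1.73449) = −2.92 × 0.550713 = -1.608 ε.

-1.608 ε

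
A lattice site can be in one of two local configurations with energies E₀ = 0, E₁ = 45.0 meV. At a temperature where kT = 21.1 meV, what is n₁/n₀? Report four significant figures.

n₁/n₀ = exp[−(E₁−E₀)/kT] = exp(−(45.0 meV)/(21.1 meV)) = exp(-2.13270) = 0.1185.

0.1185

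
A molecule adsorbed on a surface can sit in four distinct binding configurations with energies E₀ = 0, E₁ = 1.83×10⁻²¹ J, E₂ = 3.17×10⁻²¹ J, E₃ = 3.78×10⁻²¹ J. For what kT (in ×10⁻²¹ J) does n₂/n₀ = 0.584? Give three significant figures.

n₂/n₀ = exp[−(E₂−E₀)/kT] = 0.584.
⇒ (E₂−E₀)/kT = ln(1/0.584) = ln(1.7123) = 0.53784.
kT = 3.17 ×10⁻²¹ J / 0.53784 = 5.89 ×10⁻²¹ J.

5.89 ×10⁻²¹ J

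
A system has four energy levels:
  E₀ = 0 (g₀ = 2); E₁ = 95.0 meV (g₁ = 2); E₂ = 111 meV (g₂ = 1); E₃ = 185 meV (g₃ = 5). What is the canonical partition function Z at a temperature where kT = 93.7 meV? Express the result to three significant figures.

Eᵢ/kT = 0, 1.0139, 1.1846, 1.9744.
Z = Σ gᵢe^(−Eᵢ/kT) = 2·e^(−0) + 2·e^(−1.0139) + 1·e^(−1.1846) + 5·e^(−1.9744) = 2.0000 + 0.72560 + 0.30587 + 0.69422 = 3.7257.

Z = 3.73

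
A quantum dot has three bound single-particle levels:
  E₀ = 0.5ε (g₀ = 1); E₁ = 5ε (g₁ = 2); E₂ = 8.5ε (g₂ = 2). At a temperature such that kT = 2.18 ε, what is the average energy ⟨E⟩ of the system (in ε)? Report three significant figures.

1.69 ε

Eᵢ/kT = 0.22936, 2.2936, 3.8991.
Z = Σ gᵢe^(−Eᵢ/kT) = 1·e^(−0.22936) + 2·e^(−2.2936) + 2·e^(−3.8991) = 0.79504 + 0.20181 + 0.040520 = 1.0374.
⟨E⟩ = Σ Eᵢ gᵢe^(−Eᵢ/kT) / Z = (0.5·0.79504 + 5·0.20181 + 8.5·0.040520) / 1.0374 = 1.69 ε.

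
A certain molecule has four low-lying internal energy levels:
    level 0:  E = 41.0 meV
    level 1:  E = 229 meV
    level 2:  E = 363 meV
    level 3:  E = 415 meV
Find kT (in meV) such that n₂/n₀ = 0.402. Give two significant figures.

350 meV

n₂/n₀ = exp[−(E₂−E₀)/kT] = 0.402.
⇒ (E₂−E₀)/kT = ln(1/0.402) = ln(2.488) = 0.9115.
kT = 322.0 meV / 0.9115 = 350 meV.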